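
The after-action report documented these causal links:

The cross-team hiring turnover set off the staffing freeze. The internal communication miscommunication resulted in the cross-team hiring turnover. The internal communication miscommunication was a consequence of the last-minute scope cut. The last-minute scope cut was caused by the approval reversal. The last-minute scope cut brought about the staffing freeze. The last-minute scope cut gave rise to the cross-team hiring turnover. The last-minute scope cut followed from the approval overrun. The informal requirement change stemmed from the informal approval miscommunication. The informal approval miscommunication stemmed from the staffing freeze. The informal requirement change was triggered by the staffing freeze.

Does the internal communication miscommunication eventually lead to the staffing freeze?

There is a causal chain: the internal communication miscommunication → the cross-team hiring turnover → the staffing freeze.

Yes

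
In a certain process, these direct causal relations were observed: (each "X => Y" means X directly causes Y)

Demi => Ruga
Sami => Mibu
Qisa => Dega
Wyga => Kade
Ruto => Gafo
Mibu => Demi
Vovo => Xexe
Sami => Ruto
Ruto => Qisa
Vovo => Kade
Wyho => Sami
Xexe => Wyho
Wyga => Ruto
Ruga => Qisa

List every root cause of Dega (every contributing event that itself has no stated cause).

Vovo, Wyga

Tracing upstream from Dega: Dega ← Qisa ← Ruto ← Wyga.
A separate upstream branch: Dega ← Qisa ← Ruto ← Sami ← Wyho ← Xexe ← Vovo.
Each of those chain origins has no stated cause.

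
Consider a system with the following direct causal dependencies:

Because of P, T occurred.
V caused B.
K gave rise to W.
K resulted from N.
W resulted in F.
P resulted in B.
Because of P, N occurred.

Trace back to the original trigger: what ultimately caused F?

Tracing upstream from F: F ← W ← K ← N ← P.
P has no stated cause, so it is the root.

P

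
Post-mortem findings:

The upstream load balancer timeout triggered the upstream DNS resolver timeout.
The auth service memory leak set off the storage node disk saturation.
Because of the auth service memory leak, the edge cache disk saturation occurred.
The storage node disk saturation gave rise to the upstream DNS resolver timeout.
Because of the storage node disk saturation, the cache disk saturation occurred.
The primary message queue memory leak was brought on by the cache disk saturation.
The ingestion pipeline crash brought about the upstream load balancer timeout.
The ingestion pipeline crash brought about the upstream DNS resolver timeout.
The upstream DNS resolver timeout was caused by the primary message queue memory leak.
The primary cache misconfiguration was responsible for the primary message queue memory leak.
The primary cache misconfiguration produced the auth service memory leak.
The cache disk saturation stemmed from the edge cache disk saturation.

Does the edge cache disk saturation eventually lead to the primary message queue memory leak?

There is a causal chain: the edge cache disk saturation → the cache disk saturation → the primary message queue memory leak.

Yes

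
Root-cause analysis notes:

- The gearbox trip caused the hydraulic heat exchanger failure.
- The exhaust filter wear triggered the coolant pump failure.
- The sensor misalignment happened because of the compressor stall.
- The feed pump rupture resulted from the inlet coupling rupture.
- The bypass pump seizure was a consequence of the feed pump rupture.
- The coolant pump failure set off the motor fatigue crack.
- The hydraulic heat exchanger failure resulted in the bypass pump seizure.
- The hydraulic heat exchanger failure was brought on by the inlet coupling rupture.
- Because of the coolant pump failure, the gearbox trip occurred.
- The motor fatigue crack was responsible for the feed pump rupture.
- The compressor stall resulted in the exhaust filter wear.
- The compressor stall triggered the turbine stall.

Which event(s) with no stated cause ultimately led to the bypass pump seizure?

the compressor stall, the inlet coupling rupture

Tracing upstream from the bypass pump seizure: the bypass pump seizure ← the feed pump rupture ← the motor fatigue crack ← the coolant pump failure ← the exhaust filter wear ← the compressor stall.
A separate upstream branch: the bypass pump seizure ← the feed pump rupture ← the inlet coupling rupture.
Each of those chain origins has no stated cause.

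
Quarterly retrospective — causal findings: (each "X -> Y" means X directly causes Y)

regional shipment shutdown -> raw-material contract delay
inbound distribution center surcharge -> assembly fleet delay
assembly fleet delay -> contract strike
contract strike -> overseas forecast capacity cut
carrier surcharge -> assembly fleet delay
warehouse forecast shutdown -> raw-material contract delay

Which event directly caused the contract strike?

Upstream contributors include the inbound distribution center surcharge, the carrier surcharge, but only the assembly fleet delay feeds directly into the contract strike.

the assembly fleet delay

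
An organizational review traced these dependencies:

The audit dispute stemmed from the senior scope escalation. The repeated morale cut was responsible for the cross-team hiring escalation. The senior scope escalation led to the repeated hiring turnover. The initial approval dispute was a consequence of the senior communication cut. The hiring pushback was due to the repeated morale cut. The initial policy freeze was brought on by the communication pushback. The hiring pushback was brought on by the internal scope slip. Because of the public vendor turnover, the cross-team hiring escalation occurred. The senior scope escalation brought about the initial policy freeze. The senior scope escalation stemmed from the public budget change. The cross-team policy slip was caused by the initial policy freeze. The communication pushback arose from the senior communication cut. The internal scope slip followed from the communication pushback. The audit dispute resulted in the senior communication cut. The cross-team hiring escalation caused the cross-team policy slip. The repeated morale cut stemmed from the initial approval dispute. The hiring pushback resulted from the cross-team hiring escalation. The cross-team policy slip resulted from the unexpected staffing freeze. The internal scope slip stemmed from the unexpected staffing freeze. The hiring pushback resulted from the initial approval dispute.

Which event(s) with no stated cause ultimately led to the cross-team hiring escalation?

the public budget change, the public vendor turnover

Tracing upstream from the cross-team hiring escalation: the cross-team hiring escalation ← the public vendor turnover.
A separate upstream branch: the cross-team hiring escalation ← the repeated morale cut ← the initial approval dispute ← the senior communication cut ← the audit dispute ← the senior scope escalation ← the public budget change.
Each of those chain origins has no stated cause.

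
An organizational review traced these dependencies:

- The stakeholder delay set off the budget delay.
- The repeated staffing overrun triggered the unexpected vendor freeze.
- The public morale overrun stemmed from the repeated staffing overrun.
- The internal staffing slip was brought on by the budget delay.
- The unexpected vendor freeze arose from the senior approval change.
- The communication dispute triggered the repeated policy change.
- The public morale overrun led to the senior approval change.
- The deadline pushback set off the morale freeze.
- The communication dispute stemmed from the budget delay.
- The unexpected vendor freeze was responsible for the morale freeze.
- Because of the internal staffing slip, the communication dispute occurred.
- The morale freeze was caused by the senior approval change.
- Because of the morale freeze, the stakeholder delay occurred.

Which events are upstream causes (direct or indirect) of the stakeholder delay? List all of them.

the deadline pushback, the morale freeze, the public morale overrun, the repeated staffing overrun, the senior approval change, the unexpected vendor freeze

Immediate cause of the stakeholder delay: the morale freeze.
Further upstream: the repeated staffing overrun, the public morale overrun, the senior approval change, the unexpected vendor freeze, the deadline pushback.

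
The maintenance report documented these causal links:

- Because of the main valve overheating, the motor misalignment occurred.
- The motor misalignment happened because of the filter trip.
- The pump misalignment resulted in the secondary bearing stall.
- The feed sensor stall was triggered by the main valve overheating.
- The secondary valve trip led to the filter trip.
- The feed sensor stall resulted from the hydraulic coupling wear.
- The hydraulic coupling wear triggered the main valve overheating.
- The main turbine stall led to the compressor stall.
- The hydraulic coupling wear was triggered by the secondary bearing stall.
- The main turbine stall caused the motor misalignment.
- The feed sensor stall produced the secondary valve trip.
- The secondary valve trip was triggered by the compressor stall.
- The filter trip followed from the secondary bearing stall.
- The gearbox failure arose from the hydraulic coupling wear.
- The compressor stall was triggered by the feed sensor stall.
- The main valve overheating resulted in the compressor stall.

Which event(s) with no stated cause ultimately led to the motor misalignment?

the main turbine stall, the pump misalignment

Tracing upstream from the motor misalignment: the motor misalignment ← the filter trip ← the secondary bearing stall ← the pump misalignment.
A separate upstream branch: the motor misalignment ← the main turbine stall.
Each of those chain origins has no stated cause.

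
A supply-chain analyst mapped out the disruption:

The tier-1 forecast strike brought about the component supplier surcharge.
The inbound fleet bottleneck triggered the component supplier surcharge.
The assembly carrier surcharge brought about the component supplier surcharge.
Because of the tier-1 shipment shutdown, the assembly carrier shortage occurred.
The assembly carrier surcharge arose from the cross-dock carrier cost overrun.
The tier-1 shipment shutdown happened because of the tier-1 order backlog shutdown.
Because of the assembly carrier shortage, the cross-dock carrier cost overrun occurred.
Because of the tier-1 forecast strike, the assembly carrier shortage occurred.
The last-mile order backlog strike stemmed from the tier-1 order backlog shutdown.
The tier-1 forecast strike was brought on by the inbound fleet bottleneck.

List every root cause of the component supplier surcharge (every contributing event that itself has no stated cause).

Tracing upstream from the component supplier surcharge: the component supplier surcharge ← the assembly carrier surcharge ← the cross-dock carrier cost overrun ← the assembly carrier shortage ← the tier-1 shipment shutdown ← the tier-1 order backlog shutdown.
A separate upstream branch: the component supplier surcharge ← the inbound fleet bottleneck.
Each of those chain origins has no stated cause.

the inbound fleet bottleneck, the tier-1 order backlog shutdown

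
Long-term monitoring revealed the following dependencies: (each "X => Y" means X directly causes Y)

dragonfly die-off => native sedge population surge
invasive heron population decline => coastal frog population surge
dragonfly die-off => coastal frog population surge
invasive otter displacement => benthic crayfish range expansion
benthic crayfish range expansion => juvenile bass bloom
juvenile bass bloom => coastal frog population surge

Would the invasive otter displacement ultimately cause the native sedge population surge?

No

The invasive otter displacement leads to the benthic crayfish range expansion, the juvenile bass bloom, the coastal frog population surge; the native sedge population surge is not among them.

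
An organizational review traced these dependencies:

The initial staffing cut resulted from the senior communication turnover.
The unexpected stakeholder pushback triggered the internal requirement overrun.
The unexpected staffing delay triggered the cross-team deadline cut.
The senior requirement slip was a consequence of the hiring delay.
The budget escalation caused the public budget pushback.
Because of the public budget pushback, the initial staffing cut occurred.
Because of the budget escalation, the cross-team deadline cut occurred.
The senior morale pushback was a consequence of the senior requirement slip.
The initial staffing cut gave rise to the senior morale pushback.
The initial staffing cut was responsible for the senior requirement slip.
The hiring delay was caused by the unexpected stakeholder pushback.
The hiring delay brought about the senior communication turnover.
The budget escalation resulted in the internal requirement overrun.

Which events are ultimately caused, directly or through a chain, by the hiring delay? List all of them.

the initial staffing cut, the senior communication turnover, the senior morale pushback, the senior requirement slip

Direct effects: the senior communication turnover, the senior requirement slip.
2 steps out: the initial staffing cut, the senior morale pushback.
Not reachable from it: the budget escalation, the public budget pushback, the unexpected stakeholder pushback, the internal requirement overrun, the unexpected staffing delay, the cross-team deadline cut.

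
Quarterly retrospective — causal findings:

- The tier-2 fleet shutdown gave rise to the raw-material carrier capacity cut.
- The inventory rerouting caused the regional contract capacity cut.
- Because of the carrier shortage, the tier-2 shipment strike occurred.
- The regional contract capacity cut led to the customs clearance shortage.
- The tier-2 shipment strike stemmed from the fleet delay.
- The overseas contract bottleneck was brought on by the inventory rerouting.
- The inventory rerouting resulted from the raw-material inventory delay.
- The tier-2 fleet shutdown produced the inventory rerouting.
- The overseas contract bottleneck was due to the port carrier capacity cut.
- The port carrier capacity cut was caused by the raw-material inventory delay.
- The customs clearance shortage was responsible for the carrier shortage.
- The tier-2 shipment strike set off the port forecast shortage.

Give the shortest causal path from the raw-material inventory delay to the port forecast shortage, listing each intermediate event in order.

the raw-material inventory delay → the inventory rerouting
the inventory rerouting → the regional contract capacity cut
the regional contract capacity cut → the customs clearance shortage
the customs clearance shortage → the carrier shortage
the carrier shortage → the tier-2 shipment strike
the tier-2 shipment strike → the port forecast shortage
Length: 6 steps.

the raw-material inventory delay → the inventory rerouting → the regional contract capacity cut → the customs clearance shortage → the carrier shortage → the tier-2 shipment strike → the port forecast shortage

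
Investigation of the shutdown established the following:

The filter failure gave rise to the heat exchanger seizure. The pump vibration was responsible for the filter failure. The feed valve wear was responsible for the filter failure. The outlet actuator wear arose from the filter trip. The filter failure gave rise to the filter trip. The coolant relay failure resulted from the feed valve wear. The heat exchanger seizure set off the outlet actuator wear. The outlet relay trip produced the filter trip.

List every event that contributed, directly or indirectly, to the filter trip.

Immediate causes of the filter trip: the outlet relay trip, the filter failure.
Further upstream: the feed valve wear, the pump vibration.

the feed valve wear, the filter failure, the outlet relay trip, the pump vibration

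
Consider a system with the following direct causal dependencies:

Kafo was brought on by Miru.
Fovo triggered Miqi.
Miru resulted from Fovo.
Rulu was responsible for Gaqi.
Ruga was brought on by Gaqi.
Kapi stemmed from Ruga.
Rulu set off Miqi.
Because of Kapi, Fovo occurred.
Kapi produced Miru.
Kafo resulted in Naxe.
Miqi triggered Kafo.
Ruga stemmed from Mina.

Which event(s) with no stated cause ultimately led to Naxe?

Mina, Rulu

Tracing upstream from Naxe: Naxe ← Kafo ← Miqi ← Rulu.
A separate upstream branch: Naxe ← Kafo ← Miru ← Kapi ← Ruga ← Mina.
Each of those chain origins has no stated cause.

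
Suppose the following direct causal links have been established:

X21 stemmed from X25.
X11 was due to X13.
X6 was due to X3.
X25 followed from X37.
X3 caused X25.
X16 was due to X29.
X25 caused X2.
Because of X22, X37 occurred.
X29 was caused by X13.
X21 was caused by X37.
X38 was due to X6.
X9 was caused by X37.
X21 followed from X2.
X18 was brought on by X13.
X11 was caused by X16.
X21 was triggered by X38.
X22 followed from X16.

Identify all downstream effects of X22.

Direct effects: X37.
2 steps out: X25, X21, X9.
3 steps out: X2.
Not reachable from it: X13, X18, X29, X16, X11, X3, X6, X38.

X2, X21, X25, X37, X9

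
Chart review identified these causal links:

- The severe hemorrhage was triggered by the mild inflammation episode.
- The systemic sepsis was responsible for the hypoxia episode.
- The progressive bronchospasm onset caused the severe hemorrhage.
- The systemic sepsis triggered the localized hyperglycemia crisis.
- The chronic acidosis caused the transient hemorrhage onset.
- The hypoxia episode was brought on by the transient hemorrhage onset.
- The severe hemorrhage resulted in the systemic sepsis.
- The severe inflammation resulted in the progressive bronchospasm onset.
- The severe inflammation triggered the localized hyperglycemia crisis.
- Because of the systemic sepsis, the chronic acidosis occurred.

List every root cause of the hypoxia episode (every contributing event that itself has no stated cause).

Tracing upstream from the hypoxia episode: the hypoxia episode ← the systemic sepsis ← the severe hemorrhage ← the progressive bronchospasm onset ← the severe inflammation.
A separate upstream branch: the hypoxia episode ← the systemic sepsis ← the severe hemorrhage ← the mild inflammation episode.
Each of those chain origins has no stated cause.

the mild inflammation episode, the severe inflammation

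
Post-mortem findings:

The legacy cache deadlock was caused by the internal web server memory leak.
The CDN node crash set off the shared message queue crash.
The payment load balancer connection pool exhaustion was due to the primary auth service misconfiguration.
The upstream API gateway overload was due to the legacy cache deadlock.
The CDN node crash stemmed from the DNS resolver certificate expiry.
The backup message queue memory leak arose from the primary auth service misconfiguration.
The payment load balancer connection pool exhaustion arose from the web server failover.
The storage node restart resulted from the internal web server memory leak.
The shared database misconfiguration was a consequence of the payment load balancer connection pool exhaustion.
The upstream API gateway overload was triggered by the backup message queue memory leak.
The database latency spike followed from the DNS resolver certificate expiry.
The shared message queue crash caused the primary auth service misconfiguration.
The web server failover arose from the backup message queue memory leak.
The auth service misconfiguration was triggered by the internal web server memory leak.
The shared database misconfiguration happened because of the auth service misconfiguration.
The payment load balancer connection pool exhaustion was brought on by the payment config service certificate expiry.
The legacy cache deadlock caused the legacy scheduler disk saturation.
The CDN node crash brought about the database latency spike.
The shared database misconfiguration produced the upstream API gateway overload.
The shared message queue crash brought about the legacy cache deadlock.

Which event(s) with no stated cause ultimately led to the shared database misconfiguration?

the DNS resolver certificate expiry, the internal web server memory leak, the payment config service certificate expiry

Tracing upstream from the shared database misconfiguration: the shared database misconfiguration ← the payment load balancer connection pool exhaustion ← the primary auth service misconfiguration ← the shared message queue crash ← the CDN node crash ← the DNS resolver certificate expiry.
A separate upstream branch: the shared database misconfiguration ← the auth service misconfiguration ← the internal web server memory leak.
A separate upstream branch: the shared database misconfiguration ← the payment load balancer connection pool exhaustion ← the payment config service certificate expiry.
Each of those chain origins has no stated cause.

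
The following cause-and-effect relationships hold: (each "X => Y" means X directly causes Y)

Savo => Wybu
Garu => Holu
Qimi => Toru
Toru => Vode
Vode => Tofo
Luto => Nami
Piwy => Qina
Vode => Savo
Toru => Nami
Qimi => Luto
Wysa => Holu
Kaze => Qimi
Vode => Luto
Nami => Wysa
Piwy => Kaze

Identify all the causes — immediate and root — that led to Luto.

Immediate causes of Luto: Qimi, Vode.
Further upstream: Piwy, Kaze, Toru.

Kaze, Piwy, Qimi, Toru, Vode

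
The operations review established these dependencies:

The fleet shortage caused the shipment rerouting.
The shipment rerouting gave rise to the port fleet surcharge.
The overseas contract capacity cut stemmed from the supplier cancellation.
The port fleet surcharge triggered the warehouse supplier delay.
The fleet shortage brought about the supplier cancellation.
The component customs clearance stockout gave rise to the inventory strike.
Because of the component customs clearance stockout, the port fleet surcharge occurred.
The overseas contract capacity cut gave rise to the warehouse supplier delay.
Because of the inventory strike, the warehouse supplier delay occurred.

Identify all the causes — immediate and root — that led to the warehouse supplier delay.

Immediate causes of the warehouse supplier delay: the inventory strike, the port fleet surcharge, the overseas contract capacity cut.
Further upstream: the fleet shortage, the component customs clearance stockout, the supplier cancellation, the shipment rerouting.

the component customs clearance stockout, the fleet shortage, the inventory strike, the overseas contract capacity cut, the port fleet surcharge, the shipment rerouting, the supplier cancellation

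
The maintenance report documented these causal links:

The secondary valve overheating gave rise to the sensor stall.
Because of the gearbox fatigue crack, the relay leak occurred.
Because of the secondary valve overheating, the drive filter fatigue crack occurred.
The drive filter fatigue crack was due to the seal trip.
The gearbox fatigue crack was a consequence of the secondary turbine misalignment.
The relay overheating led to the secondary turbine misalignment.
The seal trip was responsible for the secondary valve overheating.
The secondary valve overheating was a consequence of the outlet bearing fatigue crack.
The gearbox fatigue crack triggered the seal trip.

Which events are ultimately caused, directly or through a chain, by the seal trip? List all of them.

the drive filter fatigue crack, the secondary valve overheating, the sensor stall

Direct effects: the secondary valve overheating, the drive filter fatigue crack.
2 steps out: the sensor stall.
Not reachable from it: the relay overheating, the secondary turbine misalignment, the gearbox fatigue crack, the relay leak, the outlet bearing fatigue crack.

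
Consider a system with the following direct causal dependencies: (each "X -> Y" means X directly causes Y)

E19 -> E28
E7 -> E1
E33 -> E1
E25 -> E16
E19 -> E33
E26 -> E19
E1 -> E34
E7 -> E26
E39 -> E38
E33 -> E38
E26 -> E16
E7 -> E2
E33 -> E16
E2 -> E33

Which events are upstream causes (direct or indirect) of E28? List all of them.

E19, E26, E7

Immediate cause of E28: E19.
Further upstream: E7, E26.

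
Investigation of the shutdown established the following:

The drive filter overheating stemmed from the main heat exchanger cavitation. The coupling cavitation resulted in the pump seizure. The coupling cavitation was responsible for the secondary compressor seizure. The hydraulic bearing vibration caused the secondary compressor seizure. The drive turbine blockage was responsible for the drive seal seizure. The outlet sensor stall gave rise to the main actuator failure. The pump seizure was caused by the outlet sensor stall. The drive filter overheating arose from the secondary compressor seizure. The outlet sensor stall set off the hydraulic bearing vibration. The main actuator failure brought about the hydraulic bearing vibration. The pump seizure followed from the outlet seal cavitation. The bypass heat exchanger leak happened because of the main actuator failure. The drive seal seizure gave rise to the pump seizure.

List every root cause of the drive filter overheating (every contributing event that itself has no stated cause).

the coupling cavitation, the main heat exchanger cavitation, the outlet sensor stall

Tracing upstream from the drive filter overheating: the drive filter overheating ← the main heat exchanger cavitation.
A separate upstream branch: the drive filter overheating ← the secondary compressor seizure ← the coupling cavitation.
A separate upstream branch: the drive filter overheating ← the secondary compressor seizure ← the hydraulic bearing vibration ← the outlet sensor stall.
Each of those chain origins has no stated cause.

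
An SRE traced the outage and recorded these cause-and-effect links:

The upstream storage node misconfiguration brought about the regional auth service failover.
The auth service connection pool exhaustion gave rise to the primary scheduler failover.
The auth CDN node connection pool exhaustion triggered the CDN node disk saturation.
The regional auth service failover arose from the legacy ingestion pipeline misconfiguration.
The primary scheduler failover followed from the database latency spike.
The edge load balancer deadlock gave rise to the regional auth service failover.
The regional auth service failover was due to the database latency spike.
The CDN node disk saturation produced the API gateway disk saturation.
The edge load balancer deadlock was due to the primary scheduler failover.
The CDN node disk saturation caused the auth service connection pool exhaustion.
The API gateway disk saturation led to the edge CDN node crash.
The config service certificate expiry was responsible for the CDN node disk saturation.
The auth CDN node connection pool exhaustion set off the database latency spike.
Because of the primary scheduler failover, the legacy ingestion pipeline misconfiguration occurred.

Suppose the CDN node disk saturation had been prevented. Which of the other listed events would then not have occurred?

Downstream of the CDN node disk saturation: the API gateway disk saturation, the edge CDN node crash, the auth service connection pool exhaustion, the primary scheduler failover, the legacy ingestion pipeline misconfiguration, the edge load balancer deadlock, the regional auth service failover.
Of those, still caused via another path: the primary scheduler failover, the legacy ingestion pipeline misconfiguration, the edge load balancer deadlock, the regional auth service failover.
The remainder have no surviving cause.

the API gateway disk saturation, the auth service connection pool exhaustion, the edge CDN node crash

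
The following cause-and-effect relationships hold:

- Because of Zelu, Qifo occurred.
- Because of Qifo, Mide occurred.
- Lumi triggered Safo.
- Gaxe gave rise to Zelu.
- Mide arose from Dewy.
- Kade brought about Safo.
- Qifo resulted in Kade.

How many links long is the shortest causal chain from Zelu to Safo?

3

Shortest chain: Zelu → Qifo → Kade → Safo.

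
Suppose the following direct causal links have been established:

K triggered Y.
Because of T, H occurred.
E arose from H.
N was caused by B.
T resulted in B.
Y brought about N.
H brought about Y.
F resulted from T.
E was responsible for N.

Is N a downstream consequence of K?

Yes

There is a causal chain: K → Y → N.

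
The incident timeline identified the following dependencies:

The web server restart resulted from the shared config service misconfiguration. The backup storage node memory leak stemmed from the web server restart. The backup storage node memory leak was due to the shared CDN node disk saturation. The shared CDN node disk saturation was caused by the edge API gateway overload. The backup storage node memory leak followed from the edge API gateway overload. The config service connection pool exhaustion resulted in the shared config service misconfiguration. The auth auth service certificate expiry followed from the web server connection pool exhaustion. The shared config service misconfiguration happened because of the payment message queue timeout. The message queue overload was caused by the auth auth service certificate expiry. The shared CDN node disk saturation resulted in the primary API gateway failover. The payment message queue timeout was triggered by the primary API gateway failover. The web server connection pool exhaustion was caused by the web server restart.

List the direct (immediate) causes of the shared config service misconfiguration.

the config service connection pool exhaustion, the payment message queue timeout

Upstream contributors include the edge API gateway overload, the shared CDN node disk saturation, the primary API gateway failover, but only the config service connection pool exhaustion, the payment message queue timeout feed directly into the shared config service misconfiguration.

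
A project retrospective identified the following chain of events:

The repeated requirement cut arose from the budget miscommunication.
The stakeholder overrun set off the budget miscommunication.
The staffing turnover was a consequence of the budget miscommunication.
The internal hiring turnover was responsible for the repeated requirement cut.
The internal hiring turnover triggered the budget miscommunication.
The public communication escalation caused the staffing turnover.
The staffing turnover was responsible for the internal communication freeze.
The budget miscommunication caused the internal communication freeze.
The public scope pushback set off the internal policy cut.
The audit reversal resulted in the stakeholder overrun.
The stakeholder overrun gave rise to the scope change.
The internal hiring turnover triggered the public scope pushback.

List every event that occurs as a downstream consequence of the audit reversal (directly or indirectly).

Direct effects: the stakeholder overrun.
2 steps out: the budget miscommunication, the scope change.
3 steps out: the repeated requirement cut, the staffing turnover, the internal communication freeze.
Not reachable from it: the internal hiring turnover, the public communication escalation, the public scope pushback, the internal policy cut.

the budget miscommunication, the internal communication freeze, the repeated requirement cut, the scope change, the staffing turnover, the stakeholder overrun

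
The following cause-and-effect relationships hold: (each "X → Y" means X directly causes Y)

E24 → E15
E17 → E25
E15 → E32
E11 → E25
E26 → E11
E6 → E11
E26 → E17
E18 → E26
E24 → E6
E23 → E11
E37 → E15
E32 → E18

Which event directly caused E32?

E15

Upstream contributors include E24, E37, but only E15 feeds directly into E32.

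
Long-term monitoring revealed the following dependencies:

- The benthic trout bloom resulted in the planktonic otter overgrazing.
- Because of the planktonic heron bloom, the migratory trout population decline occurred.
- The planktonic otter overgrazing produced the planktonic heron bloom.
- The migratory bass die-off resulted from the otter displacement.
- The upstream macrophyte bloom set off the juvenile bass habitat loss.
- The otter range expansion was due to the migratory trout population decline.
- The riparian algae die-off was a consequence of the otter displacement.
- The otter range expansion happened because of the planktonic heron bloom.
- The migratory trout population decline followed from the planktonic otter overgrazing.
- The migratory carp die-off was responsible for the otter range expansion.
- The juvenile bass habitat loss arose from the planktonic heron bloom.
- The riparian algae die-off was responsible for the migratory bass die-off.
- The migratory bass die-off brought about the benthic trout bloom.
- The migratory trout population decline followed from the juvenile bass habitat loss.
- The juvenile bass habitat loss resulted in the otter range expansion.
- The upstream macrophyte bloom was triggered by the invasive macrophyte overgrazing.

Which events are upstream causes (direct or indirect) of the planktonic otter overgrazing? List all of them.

Immediate cause of the planktonic otter overgrazing: the benthic trout bloom.
Further upstream: the otter displacement, the riparian algae die-off, the migratory bass die-off.

the benthic trout bloom, the migratory bass die-off, the otter displacement, the riparian algae die-off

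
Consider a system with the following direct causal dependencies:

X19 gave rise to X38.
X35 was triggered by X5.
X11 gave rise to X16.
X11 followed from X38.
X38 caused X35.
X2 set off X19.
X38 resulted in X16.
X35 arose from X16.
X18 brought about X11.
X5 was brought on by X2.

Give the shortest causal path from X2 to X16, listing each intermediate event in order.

X2 → X19
X19 → X38
X38 → X16
Length: 3 steps.

X2 → X19 → X38 → X16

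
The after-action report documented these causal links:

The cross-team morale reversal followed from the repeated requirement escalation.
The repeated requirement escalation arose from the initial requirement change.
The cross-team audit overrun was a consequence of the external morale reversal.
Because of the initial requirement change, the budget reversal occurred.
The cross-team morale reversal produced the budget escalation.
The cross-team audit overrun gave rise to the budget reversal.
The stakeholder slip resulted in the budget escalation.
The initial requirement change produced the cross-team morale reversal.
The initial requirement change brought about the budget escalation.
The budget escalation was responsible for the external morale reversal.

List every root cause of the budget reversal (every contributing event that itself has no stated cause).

Tracing upstream from the budget reversal: the budget reversal ← the initial requirement change.
A separate upstream branch: the budget reversal ← the cross-team audit overrun ← the external morale reversal ← the budget escalation ← the stakeholder slip.
Each of those chain origins has no stated cause.

the initial requirement change, the stakeholder slip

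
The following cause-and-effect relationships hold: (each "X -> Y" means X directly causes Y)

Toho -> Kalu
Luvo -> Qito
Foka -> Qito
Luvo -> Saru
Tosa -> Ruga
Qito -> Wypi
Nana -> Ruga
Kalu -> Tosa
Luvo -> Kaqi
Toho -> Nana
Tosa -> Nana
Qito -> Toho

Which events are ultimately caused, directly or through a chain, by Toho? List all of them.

Direct effects: Kalu, Nana.
2 steps out: Tosa, Ruga.
Not reachable from it: Luvo, Qito, Kaqi, Wypi, Saru, Foka.

Kalu, Nana, Ruga, Tosa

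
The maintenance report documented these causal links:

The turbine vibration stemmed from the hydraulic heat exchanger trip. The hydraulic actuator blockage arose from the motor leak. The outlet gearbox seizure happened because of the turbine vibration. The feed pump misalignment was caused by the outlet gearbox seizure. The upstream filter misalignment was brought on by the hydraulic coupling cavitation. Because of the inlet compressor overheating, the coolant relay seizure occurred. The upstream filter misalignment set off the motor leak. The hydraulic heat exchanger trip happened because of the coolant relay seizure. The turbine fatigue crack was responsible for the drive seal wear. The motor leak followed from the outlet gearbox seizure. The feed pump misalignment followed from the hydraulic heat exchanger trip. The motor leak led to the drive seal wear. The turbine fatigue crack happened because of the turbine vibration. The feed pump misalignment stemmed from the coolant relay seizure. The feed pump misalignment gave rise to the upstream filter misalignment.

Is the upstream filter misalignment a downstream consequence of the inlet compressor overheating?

Yes

There is a causal chain: the inlet compressor overheating → the coolant relay seizure → the feed pump misalignment → the upstream filter misalignment.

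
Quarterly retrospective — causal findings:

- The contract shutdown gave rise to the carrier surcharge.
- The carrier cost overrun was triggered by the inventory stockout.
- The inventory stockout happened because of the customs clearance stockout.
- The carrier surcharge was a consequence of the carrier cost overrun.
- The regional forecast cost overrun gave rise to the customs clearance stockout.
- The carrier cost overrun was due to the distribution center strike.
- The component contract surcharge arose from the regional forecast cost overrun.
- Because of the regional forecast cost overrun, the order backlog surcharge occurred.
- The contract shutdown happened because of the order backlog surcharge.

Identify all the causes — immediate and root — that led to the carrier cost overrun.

the customs clearance stockout, the distribution center strike, the inventory stockout, the regional forecast cost overrun

Immediate causes of the carrier cost overrun: the inventory stockout, the distribution center strike.
Further upstream: the regional forecast cost overrun, the customs clearance stockout.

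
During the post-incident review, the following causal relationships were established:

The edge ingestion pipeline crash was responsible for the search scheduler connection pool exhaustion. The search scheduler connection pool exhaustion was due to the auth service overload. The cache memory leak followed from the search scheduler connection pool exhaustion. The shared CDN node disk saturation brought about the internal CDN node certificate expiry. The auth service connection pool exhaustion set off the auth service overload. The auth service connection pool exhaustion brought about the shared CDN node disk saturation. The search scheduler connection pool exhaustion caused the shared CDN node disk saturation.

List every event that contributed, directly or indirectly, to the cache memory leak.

Immediate cause of the cache memory leak: the search scheduler connection pool exhaustion.
Further upstream: the auth service connection pool exhaustion, the auth service overload, the edge ingestion pipeline crash.

the auth service connection pool exhaustion, the auth service overload, the edge ingestion pipeline crash, the search scheduler connection pool exhaustion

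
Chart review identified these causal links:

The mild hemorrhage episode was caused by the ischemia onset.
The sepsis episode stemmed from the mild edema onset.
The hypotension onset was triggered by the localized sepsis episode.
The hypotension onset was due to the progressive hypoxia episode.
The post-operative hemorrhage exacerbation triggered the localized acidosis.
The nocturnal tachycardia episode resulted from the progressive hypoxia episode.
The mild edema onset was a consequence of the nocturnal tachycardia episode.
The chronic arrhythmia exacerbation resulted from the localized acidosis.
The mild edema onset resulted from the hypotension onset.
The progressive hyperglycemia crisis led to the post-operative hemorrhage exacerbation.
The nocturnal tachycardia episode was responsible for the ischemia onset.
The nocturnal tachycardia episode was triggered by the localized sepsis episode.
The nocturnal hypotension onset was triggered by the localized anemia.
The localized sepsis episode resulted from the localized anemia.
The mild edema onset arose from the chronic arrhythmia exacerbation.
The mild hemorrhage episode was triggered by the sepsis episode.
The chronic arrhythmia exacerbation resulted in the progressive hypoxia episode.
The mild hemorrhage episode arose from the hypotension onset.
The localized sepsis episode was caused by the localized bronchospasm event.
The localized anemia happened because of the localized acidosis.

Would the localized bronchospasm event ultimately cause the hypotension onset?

There is a causal chain: the localized bronchospasm event → the localized sepsis episode → the hypotension onset.

Yes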